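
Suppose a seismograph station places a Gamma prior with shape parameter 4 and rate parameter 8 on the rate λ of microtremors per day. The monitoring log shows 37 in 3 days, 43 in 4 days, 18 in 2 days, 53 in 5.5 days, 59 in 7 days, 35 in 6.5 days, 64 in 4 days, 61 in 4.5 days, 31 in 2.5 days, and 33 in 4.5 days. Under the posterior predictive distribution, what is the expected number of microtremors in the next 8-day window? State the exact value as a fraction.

7008/103

Total count: 37 + 43 + 18 + 53 + 59 + 35 + 64 + 61 + 31 + 33 = 434.
Total exposure: 3 + 4 + 2 + 5.5 + 7 + 6.5 + 4 + 4.5 + 2.5 + 4.5 = 43.5 days.
Conjugate update: add total count to the shape and total exposure to the rate, giving Gamma(438, 103/2).
Predictive mean over an 8-day window = T·E[λ|data] = 8·438/(103/2) = 7008/103.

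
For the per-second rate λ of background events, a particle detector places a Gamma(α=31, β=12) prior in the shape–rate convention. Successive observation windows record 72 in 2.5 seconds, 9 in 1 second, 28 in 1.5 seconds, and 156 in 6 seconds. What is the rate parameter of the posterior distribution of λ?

Total count: 72 + 9 + 28 + 156 = 265.
Total exposure: 2.5 + 1 + 1.5 + 6 = 11 seconds.
Posterior: α' = 31 + 265 = 296, β' = 12 + 11 = 23.

23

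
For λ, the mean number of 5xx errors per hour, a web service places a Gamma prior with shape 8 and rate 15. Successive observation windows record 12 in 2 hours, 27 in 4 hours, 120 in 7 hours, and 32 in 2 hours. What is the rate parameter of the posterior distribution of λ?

Total count: 12 + 27 + 120 + 32 = 191.
Total exposure: 2 + 4 + 7 + 2 = 15 hours.
Posterior: α' = 8 + 191 = 199, β' = 15 + 15 = 30.

30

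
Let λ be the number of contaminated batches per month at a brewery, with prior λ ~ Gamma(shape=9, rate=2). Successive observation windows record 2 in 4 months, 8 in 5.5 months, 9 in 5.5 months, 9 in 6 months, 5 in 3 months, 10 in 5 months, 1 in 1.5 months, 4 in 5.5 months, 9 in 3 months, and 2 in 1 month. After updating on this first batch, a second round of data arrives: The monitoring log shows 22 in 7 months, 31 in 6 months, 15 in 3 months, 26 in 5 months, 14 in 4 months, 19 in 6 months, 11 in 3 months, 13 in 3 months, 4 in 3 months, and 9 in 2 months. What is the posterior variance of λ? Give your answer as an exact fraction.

Total count: 2 + 8 + 9 + 9 + 5 + 10 + 1 + 4 + 9 + 2 = 59.
Total exposure: 4 + 5.5 + 5.5 + 6 + 3 + 5 + 1.5 + 5.5 + 3 + 1 = 40 months.
After the first batch: Gamma(9 + 59, 2 + 40) = Gamma(68, 42).
Total count: 22 + 31 + 15 + 26 + 14 + 19 + 11 + 13 + 4 + 9 = 164.
Total exposure: 7 + 6 + 3 + 5 + 4 + 6 + 3 + 3 + 3 + 2 = 42 months.
After the second batch: Gamma(68 + 164, 42 + 42) = Gamma(232, 84).
Posterior variance = α'/β'² = 232/7056 = 29/882.

29/882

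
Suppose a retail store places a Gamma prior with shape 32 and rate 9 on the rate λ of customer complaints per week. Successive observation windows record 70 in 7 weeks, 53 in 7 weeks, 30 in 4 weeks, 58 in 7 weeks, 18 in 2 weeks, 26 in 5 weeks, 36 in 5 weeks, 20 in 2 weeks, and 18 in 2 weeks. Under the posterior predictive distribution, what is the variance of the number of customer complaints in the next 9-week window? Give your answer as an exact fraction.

Total count: 70 + 53 + 30 + 58 + 18 + 26 + 36 + 20 + 18 = 329.
Total exposure: 7 + 7 + 4 + 7 + 2 + 5 + 5 + 2 + 2 = 41 weeks.
Posterior: α' = 32 + 329 = 361, β' = 9 + 41 = 50.
The posterior predictive for a window of length T is Negative Binomial with variance T·α'·(β'+T)/β'² = 9·361·59/2500 = 191691/2500.

191691/2500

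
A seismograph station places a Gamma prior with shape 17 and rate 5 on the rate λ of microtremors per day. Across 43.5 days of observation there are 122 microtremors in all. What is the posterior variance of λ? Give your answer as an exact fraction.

556/9409

Total count 122 over total exposure 43.5 days.
Posterior: α' = 17 + 122 = 139, β' = 5 + 43.5 = 97/2.
Posterior variance = α'/β'² = 139/(9409/4) = 556/9409.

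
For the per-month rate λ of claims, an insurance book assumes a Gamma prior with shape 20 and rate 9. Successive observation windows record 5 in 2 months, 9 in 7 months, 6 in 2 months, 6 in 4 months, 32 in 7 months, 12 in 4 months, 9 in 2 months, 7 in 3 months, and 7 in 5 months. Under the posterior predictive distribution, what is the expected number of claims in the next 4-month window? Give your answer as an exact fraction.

Total count: 5 + 9 + 6 + 6 + 32 + 12 + 9 + 7 + 7 = 93.
Total exposure: 2 + 7 + 2 + 4 + 7 + 4 + 2 + 3 + 5 = 36 months.
The Gamma prior is conjugate for the Poisson rate, so λ | data ~ Gamma(20+93, 9+36) = Gamma(113, 45).
Predictive mean over a 4-month window = T·E[λ|data] = 4·113/45 = 452/45.

452/45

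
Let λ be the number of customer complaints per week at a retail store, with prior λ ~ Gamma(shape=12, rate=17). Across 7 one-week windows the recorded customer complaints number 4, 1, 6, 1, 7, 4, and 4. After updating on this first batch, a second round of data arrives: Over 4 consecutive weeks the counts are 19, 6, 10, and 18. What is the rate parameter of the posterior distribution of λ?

28

Total count: 4 + 1 + 6 + 1 + 7 + 4 + 4 = 27.
Total exposure: 7 weeks.
After the first batch: Gamma(12 + 27, 17 + 7) = Gamma(39, 24).
Total count: 19 + 6 + 10 + 18 = 53.
Total exposure: 4 weeks.
After the second batch: Gamma(39 + 53, 24 + 4) = Gamma(92, 28).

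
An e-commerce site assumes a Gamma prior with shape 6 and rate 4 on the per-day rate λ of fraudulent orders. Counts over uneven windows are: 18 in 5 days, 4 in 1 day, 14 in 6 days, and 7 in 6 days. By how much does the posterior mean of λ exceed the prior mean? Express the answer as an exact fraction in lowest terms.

Total count: 18 + 4 + 14 + 7 = 43.
Total exposure: 5 + 1 + 6 + 6 = 18 days.
By Gamma–Poisson conjugacy, the posterior is Gamma(α + Σx, β + Σt) = Gamma(6 + 43, 4 + 18) = Gamma(49, 22).
Posterior mean = 49/22 = 49/22; prior mean = 6/4 = 3/2. Difference = 49/22 − 3/2 = 8/11.

8/11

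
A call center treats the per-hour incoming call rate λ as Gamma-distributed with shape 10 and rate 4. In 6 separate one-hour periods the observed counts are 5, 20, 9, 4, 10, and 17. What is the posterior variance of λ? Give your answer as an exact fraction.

3/4

Total count: 5 + 20 + 9 + 4 + 10 + 17 = 65.
Total exposure: 6 hours.
The Gamma prior is conjugate for the Poisson rate, so λ | data ~ Gamma(10+65, 4+6) = Gamma(75, 10).
Posterior variance = α'/β'² = 75/100 = 3/4.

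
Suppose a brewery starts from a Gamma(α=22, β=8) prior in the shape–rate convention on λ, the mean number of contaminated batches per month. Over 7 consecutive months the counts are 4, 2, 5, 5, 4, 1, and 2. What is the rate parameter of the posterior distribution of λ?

15

Total count: 4 + 2 + 5 + 5 + 4 + 1 + 2 = 23.
Total exposure: 7 months.
Posterior: α' = 22 + 23 = 45, β' = 8 + 7 = 15.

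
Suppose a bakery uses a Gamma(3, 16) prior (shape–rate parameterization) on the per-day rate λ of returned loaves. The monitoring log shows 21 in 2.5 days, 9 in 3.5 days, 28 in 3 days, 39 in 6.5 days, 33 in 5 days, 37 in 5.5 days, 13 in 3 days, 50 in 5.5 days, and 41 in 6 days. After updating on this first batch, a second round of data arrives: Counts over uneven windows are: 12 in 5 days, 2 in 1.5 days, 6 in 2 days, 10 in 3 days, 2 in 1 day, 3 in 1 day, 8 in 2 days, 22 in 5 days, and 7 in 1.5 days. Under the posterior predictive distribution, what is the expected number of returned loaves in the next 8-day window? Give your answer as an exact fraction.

Total count: 21 + 9 + 28 + 39 + 33 + 37 + 13 + 50 + 41 = 271.
Total exposure: 2.5 + 3.5 + 3 + 6.5 + 5 + 5.5 + 3 + 5.5 + 6 = 40.5 days.
After the first batch: Gamma(3 + 271, 16 + 40.5) = Gamma(274, 113/2).
Total count: 12 + 2 + 6 + 10 + 2 + 3 + 8 + 22 + 7 = 72.
Total exposure: 5 + 1.5 + 2 + 3 + 1 + 1 + 2 + 5 + 1.5 = 22 days.
After the second batch: Gamma(274 + 72, 113/2 + 22) = Gamma(346, 157/2).
Predictive mean over an 8-day window = T·E[λ|data] = 8·346/(157/2) = 5536/157.

5536/157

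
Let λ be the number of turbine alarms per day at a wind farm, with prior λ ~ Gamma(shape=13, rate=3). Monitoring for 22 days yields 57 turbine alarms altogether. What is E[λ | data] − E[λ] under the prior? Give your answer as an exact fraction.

-23/15

Total count 57 over total exposure 22 days.
Gamma(α, β) with Poisson data over total exposure Σt gives posterior Gamma(α+Σx, β+Σt) = Gamma(70, 25).
Posterior mean = 70/25 = 14/5; prior mean = 13/3 = 13/3. Difference = 14/5 − 13/3 = -23/15.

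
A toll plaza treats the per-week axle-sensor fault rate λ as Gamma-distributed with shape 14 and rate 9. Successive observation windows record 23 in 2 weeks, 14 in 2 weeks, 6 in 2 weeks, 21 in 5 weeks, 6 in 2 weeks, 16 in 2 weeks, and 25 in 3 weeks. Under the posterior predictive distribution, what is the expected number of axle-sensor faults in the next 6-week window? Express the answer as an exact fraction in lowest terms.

Total count: 23 + 14 + 6 + 21 + 6 + 16 + 25 = 111.
Total exposure: 2 + 2 + 2 + 5 + 2 + 2 + 3 = 18 weeks.
By Gamma–Poisson conjugacy, the posterior is Gamma(α + Σx, β + Σt) = Gamma(14 + 111, 9 + 18) = Gamma(125, 27).
Predictive mean over a 6-week window = T·E[λ|data] = 6·125/27 = 250/9.

250/9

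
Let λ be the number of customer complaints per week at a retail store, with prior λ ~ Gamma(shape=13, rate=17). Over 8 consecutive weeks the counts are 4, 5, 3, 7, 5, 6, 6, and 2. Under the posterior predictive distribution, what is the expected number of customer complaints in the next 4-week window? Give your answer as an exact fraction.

Total count: 4 + 5 + 3 + 7 + 5 + 6 + 6 + 2 = 38.
Total exposure: 8 weeks.
Gamma(α, β) with Poisson data over total exposure Σt gives posterior Gamma(α+Σx, β+Σt) = Gamma(51, 25).
Predictive mean over a 4-week window = T·E[λ|data] = 4·51/25 = 204/25.

204/25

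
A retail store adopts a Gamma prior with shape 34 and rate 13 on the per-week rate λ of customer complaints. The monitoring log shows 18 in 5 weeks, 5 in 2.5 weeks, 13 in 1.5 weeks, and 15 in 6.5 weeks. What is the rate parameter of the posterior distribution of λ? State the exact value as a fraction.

Total count: 18 + 5 + 13 + 15 = 51.
Total exposure: 5 + 2.5 + 1.5 + 6.5 = 15.5 weeks.
Gamma(α, β) with Poisson data over total exposure Σt gives posterior Gamma(α+Σx, β+Σt) = Gamma(85, 57/2).

57/2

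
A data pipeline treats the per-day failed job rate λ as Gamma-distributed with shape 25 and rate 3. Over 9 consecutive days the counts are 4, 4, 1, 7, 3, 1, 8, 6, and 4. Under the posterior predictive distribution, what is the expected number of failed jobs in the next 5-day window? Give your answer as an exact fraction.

Total count: 4 + 4 + 1 + 7 + 3 + 1 + 8 + 6 + 4 = 38.
Total exposure: 9 days.
Conjugate update: add total count to the shape and total exposure to the rate, giving Gamma(63, 12).
Predictive mean over a 5-day window = T·E[λ|data] = 5·63/12 = 105/4.

105/4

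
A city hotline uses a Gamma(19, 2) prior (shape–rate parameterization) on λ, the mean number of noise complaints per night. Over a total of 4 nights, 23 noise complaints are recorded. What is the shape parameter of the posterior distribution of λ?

42

Total count 23 over total exposure 4 nights.
Conjugate update: add total count to the shape and total exposure to the rate, giving Gamma(42, 6).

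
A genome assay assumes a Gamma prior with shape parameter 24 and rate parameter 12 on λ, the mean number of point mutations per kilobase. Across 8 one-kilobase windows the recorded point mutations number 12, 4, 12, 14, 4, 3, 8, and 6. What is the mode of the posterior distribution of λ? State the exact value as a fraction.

Total count: 12 + 4 + 12 + 14 + 4 + 3 + 8 + 6 = 63.
Total exposure: 8 kilobases.
Gamma(α, β) with Poisson data over total exposure Σt gives posterior Gamma(α+Σx, β+Σt) = Gamma(87, 20).
Posterior mode = (α'−1)/β' = 86/20 = 43/10.

43/10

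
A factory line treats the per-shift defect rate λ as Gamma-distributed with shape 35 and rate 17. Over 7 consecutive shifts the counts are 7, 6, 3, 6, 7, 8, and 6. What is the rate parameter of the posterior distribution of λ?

Total count: 7 + 6 + 3 + 6 + 7 + 8 + 6 = 43.
Total exposure: 7 shifts.
Posterior: α' = 35 + 43 = 78, β' = 17 + 7 = 24.

24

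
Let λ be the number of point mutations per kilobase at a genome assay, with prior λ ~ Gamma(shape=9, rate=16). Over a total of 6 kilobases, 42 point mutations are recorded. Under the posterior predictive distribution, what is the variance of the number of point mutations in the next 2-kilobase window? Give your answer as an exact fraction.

612/121

Total count 42 over total exposure 6 kilobases.
Conjugate update: add total count to the shape and total exposure to the rate, giving Gamma(51, 22).
The posterior predictive for a window of length T is Negative Binomial with variance T·α'·(β'+T)/β'² = 2·51·24/484 = 612/121.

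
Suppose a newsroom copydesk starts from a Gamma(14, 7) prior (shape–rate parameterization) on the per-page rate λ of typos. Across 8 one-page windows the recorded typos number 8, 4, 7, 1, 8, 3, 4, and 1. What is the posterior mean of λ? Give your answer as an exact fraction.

10/3

Total count: 8 + 4 + 7 + 1 + 8 + 3 + 4 + 1 = 36.
Total exposure: 8 pages.
The Gamma prior is conjugate for the Poisson rate, so λ | data ~ Gamma(14+36, 7+8) = Gamma(50, 15).
Posterior mean = α'/β' = 50/15 = 10/3.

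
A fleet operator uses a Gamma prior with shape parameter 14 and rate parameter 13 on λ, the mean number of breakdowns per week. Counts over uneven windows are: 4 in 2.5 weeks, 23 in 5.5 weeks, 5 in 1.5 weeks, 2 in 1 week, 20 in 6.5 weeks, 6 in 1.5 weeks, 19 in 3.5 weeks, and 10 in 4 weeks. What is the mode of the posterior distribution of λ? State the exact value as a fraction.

34/13

Total count: 4 + 23 + 5 + 2 + 20 + 6 + 19 + 10 = 89.
Total exposure: 2.5 + 5.5 + 1.5 + 1 + 6.5 + 1.5 + 3.5 + 4 = 26 weeks.
The Gamma prior is conjugate for the Poisson rate, so λ | data ~ Gamma(14+89, 13+26) = Gamma(103, 39).
Posterior mode = (α'−1)/β' = 102/39 = 34/13.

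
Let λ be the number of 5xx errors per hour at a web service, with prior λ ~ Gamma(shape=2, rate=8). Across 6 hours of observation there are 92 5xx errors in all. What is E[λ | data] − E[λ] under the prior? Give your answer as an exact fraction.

Total count 92 over total exposure 6 hours.
By Gamma–Poisson conjugacy, the posterior is Gamma(α + Σx, β + Σt) = Gamma(2 + 92, 8 + 6) = Gamma(94, 14).
Posterior mean = 94/14 = 47/7; prior mean = 2/8 = 1/4. Difference = 47/7 − 1/4 = 181/28.

181/28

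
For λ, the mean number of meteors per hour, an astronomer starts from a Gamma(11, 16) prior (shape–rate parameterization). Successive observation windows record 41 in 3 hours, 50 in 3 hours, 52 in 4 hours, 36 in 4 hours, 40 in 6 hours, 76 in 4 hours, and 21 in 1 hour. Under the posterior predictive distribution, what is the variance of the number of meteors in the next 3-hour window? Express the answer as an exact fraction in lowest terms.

43164/1681

Total count: 41 + 50 + 52 + 36 + 40 + 76 + 21 = 316.
Total exposure: 3 + 3 + 4 + 4 + 6 + 4 + 1 = 25 hours.
Gamma(α, β) with Poisson data over total exposure Σt gives posterior Gamma(α+Σx, β+Σt) = Gamma(327, 41).
The posterior predictive for a window of length T is Negative Binomial with variance T·α'·(β'+T)/β'² = 3·327·44/1681 = 43164/1681.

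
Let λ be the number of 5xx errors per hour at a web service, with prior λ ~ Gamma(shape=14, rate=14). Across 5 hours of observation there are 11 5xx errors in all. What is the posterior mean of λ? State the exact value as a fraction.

Total count 11 over total exposure 5 hours.
Gamma(α, β) with Poisson data over total exposure Σt gives posterior Gamma(α+Σx, β+Σt) = Gamma(25, 19).
Posterior mean = α'/β' = 25/19.

25/19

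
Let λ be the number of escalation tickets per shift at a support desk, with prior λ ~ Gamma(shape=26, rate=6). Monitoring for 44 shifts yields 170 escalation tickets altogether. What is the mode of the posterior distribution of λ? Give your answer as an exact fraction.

Total count 170 over total exposure 44 shifts.
By Gamma–Poisson conjugacy, the posterior is Gamma(α + Σx, β + Σt) = Gamma(26 + 170, 6 + 44) = Gamma(196, 50).
Posterior mode = (α'−1)/β' = 195/50 = 39/10.

39/10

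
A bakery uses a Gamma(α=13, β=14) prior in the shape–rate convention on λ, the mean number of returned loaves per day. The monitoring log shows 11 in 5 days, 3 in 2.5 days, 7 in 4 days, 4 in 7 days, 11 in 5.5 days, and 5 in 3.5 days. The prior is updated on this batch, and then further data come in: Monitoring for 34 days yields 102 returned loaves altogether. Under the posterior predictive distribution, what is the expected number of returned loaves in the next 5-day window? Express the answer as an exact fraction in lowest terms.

Total count: 11 + 3 + 7 + 4 + 11 + 5 = 41.
Total exposure: 5 + 2.5 + 4 + 7 + 5.5 + 3.5 = 27.5 days.
After the first batch: Gamma(13 + 41, 14 + 27.5) = Gamma(54, 83/2).
Total count 102 over total exposure 34 days.
After the second batch: Gamma(54 + 102, 83/2 + 34) = Gamma(156, 151/2).
Predictive mean over a 5-day window = T·E[λ|data] = 5·156/(151/2) = 1560/151.

1560/151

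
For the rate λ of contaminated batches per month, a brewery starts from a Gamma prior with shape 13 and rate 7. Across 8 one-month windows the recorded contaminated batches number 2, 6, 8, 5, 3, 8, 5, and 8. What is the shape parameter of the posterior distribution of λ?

Total count: 2 + 6 + 8 + 5 + 3 + 8 + 5 + 8 = 45.
Total exposure: 8 months.
Conjugate update: add total count to the shape and total exposure to the rate, giving Gamma(58, 15).

58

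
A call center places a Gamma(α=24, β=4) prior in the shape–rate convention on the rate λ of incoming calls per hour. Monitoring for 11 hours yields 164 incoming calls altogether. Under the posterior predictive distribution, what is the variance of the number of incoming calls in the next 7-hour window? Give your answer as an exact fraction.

28952/225

Total count 164 over total exposure 11 hours.
By Gamma–Poisson conjugacy, the posterior is Gamma(α + Σx, β + Σt) = Gamma(24 + 164, 4 + 11) = Gamma(188, 15).
The posterior predictive for a window of length T is Negative Binomial with variance T·α'·(β'+T)/β'² = 7·188·22/225 = 28952/225.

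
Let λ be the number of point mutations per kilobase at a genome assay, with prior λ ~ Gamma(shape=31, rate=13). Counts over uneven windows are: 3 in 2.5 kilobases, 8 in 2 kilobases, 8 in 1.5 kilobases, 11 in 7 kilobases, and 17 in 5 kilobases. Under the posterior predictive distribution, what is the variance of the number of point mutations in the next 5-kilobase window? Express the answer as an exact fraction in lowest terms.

14040/961

Total count: 3 + 8 + 8 + 11 + 17 = 47.
Total exposure: 2.5 + 2 + 1.5 + 7 + 5 = 18 kilobases.
Posterior: α' = 31 + 47 = 78, β' = 13 + 18 = 31.
The posterior predictive for a window of length T is Negative Binomial with variance T·α'·(β'+T)/β'² = 5·78·36/961 = 14040/961.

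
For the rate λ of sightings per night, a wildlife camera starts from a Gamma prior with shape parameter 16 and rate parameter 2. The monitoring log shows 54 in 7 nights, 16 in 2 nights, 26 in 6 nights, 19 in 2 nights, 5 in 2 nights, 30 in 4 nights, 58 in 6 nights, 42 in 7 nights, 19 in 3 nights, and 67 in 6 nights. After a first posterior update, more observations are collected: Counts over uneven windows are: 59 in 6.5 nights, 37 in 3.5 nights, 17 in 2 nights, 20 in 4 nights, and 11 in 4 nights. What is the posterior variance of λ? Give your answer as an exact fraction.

Total count: 54 + 16 + 26 + 19 + 5 + 30 + 58 + 42 + 19 + 67 = 336.
Total exposure: 7 + 2 + 6 + 2 + 2 + 4 + 6 + 7 + 3 + 6 = 45 nights.
After the first batch: Gamma(16 + 336, 2 + 45) = Gamma(352, 47).
Total count: 59 + 37 + 17 + 20 + 11 = 144.
Total exposure: 6.5 + 3.5 + 2 + 4 + 4 = 20 nights.
After the second batch: Gamma(352 + 144, 47 + 20) = Gamma(496, 67).
Posterior variance = α'/β'² = 496/4489.

496/4489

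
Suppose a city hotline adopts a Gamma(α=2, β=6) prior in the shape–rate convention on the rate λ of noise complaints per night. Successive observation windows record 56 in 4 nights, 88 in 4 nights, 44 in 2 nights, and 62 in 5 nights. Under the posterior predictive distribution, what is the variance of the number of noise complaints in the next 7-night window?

112

Total count: 56 + 88 + 44 + 62 = 250.
Total exposure: 4 + 4 + 2 + 5 = 15 nights.
By Gamma–Poisson conjugacy, the posterior is Gamma(α + Σx, β + Σt) = Gamma(2 + 250, 6 + 15) = Gamma(252, 21).
The posterior predictive for a window of length T is Negative Binomial with variance T·α'·(β'+T)/β'² = 7·252·28/441 = 112.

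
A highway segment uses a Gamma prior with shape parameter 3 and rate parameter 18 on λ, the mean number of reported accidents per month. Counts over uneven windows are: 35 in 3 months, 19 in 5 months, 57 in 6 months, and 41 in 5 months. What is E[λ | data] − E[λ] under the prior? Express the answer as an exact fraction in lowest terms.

Total count: 35 + 19 + 57 + 41 = 152.
Total exposure: 3 + 5 + 6 + 5 = 19 months.
By Gamma–Poisson conjugacy, the posterior is Gamma(α + Σx, β + Σt) = Gamma(3 + 152, 18 + 19) = Gamma(155, 37).
Posterior mean = 155/37 = 155/37; prior mean = 3/18 = 1/6. Difference = 155/37 − 1/6 = 893/222.

893/222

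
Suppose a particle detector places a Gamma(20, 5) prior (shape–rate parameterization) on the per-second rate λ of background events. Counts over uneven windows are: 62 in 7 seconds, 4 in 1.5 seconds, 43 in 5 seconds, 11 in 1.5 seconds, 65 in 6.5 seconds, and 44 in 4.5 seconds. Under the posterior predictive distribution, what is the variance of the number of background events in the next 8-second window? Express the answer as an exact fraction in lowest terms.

77688/961

Total count: 62 + 4 + 43 + 11 + 65 + 44 = 229.
Total exposure: 7 + 1.5 + 5 + 1.5 + 6.5 + 4.5 = 26 seconds.
Conjugate update: add total count to the shape and total exposure to the rate, giving Gamma(249, 31).
The posterior predictive for a window of length T is Negative Binomial with variance T·α'·(β'+T)/β'² = 8·249·39/961 = 77688/961.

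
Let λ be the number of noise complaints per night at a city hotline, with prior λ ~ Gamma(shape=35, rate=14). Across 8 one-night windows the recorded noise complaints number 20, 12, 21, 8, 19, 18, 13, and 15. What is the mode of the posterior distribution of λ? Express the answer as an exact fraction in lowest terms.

80/11

Total count: 20 + 12 + 21 + 8 + 19 + 18 + 13 + 15 = 126.
Total exposure: 8 nights.
Posterior: α' = 35 + 126 = 161, β' = 14 + 8 = 22.
Posterior mode = (α'−1)/β' = 160/22 = 80/11.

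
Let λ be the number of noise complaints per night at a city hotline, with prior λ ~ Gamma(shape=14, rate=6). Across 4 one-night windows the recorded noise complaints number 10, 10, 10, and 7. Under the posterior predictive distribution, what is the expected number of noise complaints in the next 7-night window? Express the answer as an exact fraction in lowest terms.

Total count: 10 + 10 + 10 + 7 = 37.
Total exposure: 4 nights.
The Gamma prior is conjugate for the Poisson rate, so λ | data ~ Gamma(14+37, 6+4) = Gamma(51, 10).
Predictive mean over a 7-night window = T·E[λ|data] = 7·51/10 = 357/10.

357/10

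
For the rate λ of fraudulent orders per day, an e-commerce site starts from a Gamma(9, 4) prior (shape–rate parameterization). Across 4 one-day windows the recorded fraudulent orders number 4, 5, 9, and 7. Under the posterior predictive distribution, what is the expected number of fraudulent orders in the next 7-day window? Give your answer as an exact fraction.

119/4

Total count: 4 + 5 + 9 + 7 = 25.
Total exposure: 4 days.
By Gamma–Poisson conjugacy, the posterior is Gamma(α + Σx, β + Σt) = Gamma(9 + 25, 4 + 4) = Gamma(34, 8).
Predictive mean over a 7-day window = T·E[λ|data] = 7·34/8 = 119/4.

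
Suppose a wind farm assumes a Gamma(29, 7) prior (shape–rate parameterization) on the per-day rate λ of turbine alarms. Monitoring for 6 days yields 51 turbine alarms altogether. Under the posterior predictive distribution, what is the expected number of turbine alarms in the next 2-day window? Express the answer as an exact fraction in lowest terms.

Total count 51 over total exposure 6 days.
The Gamma prior is conjugate for the Poisson rate, so λ | data ~ Gamma(29+51, 7+6) = Gamma(80, 13).
Predictive mean over a 2-day window = T·E[λ|data] = 2·80/13 = 160/13.

160/13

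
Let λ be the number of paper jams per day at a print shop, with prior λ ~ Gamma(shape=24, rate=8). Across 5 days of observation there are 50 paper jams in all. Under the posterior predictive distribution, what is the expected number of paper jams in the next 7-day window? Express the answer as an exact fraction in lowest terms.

Total count 50 over total exposure 5 days.
Posterior: α' = 24 + 50 = 74, β' = 8 + 5 = 13.
Predictive mean over a 7-day window = T·E[λ|data] = 7·74/13 = 518/13.

518/13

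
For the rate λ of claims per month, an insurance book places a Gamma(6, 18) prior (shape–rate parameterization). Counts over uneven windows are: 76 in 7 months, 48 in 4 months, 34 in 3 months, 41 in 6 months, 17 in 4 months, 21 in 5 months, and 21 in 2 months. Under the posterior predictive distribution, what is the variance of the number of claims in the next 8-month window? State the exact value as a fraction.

120384/2401

Total count: 76 + 48 + 34 + 41 + 17 + 21 + 21 = 258.
Total exposure: 7 + 4 + 3 + 6 + 4 + 5 + 2 = 31 months.
Posterior: α' = 6 + 258 = 264, β' = 18 + 31 = 49.
The posterior predictive for a window of length T is Negative Binomial with variance T·α'·(β'+T)/β'² = 8·264·57/2401 = 120384/2401.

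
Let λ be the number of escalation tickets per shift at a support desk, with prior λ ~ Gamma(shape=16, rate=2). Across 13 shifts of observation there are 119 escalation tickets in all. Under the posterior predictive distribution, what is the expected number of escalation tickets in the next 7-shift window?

63

Total count 119 over total exposure 13 shifts.
By Gamma–Poisson conjugacy, the posterior is Gamma(α + Σx, β + Σt) = Gamma(16 + 119, 2 + 13) = Gamma(135, 15).
Predictive mean over a 7-shift window = T·E[λ|data] = 7·135/15 = 63.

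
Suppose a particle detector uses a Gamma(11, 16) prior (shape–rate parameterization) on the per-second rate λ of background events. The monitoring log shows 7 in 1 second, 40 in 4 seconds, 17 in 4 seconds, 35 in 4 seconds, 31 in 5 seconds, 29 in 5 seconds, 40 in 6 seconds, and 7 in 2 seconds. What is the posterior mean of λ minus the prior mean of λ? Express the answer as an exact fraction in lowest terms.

Total count: 7 + 40 + 17 + 35 + 31 + 29 + 40 + 7 = 206.
Total exposure: 1 + 4 + 4 + 4 + 5 + 5 + 6 + 2 = 31 seconds.
The Gamma prior is conjugate for the Poisson rate, so λ | data ~ Gamma(11+206, 16+31) = Gamma(217, 47).
Posterior mean = 217/47 = 217/47; prior mean = 11/16 = 11/16. Difference = 217/47 − 11/16 = 2955/752.

2955/752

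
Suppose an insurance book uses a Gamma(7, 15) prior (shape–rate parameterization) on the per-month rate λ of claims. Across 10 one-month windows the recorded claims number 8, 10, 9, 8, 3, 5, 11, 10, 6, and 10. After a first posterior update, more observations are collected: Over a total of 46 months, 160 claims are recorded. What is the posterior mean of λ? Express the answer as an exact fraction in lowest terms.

Total count: 8 + 10 + 9 + 8 + 3 + 5 + 11 + 10 + 6 + 10 = 80.
Total exposure: 10 months.
After the first batch: Gamma(7 + 80, 15 + 10) = Gamma(87, 25).
Total count 160 over total exposure 46 months.
After the second batch: Gamma(87 + 160, 25 + 46) = Gamma(247, 71).
Posterior mean = α'/β' = 247/71.

247/71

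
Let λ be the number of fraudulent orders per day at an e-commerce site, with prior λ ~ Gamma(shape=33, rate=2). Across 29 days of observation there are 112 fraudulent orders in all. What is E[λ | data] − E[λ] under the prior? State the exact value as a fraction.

Total count 112 over total exposure 29 days.
The Gamma prior is conjugate for the Poisson rate, so λ | data ~ Gamma(33+112, 2+29) = Gamma(145, 31).
Posterior mean = 145/31 = 145/31; prior mean = 33/2 = 33/2. Difference = 145/31 − 33/2 = -733/62.

-733/62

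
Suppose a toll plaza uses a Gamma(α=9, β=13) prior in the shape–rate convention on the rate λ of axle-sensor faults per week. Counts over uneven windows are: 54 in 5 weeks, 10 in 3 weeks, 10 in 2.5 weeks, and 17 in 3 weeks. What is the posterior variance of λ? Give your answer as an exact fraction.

400/2809

Total count: 54 + 10 + 10 + 17 = 91.
Total exposure: 5 + 3 + 2.5 + 3 = 13.5 weeks.
Posterior: α' = 9 + 91 = 100, β' = 13 + 13.5 = 53/2.
Posterior variance = α'/β'² = 100/(2809/4) = 400/2809.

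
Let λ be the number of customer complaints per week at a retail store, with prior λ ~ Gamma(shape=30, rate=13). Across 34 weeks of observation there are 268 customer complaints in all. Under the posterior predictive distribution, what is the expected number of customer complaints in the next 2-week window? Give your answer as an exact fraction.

Total count 268 over total exposure 34 weeks.
By Gamma–Poisson conjugacy, the posterior is Gamma(α + Σx, β + Σt) = Gamma(30 + 268, 13 + 34) = Gamma(298, 47).
Predictive mean over a 2-week window = T·E[λ|data] = 2·298/47 = 596/47.

596/47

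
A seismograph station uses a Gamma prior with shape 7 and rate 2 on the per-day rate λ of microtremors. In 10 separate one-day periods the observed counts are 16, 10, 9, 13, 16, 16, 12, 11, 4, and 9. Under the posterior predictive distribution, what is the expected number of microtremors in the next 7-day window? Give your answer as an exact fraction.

Total count: 16 + 10 + 9 + 13 + 16 + 16 + 12 + 11 + 4 + 9 = 116.
Total exposure: 10 days.
By Gamma–Poisson conjugacy, the posterior is Gamma(α + Σx, β + Σt) = Gamma(7 + 116, 2 + 10) = Gamma(123, 12).
Predictive mean over a 7-day window = T·E[λ|data] = 7·123/12 = 287/4.

287/4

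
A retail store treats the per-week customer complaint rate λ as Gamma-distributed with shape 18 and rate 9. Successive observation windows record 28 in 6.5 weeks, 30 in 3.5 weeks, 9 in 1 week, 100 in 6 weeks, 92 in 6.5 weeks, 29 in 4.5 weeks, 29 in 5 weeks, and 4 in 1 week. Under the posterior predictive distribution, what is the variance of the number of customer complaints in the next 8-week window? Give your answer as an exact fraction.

Total count: 28 + 30 + 9 + 100 + 92 + 29 + 29 + 4 = 321.
Total exposure: 6.5 + 3.5 + 1 + 6 + 6.5 + 4.5 + 5 + 1 = 34 weeks.
Gamma(α, β) with Poisson data over total exposure Σt gives posterior Gamma(α+Σx, β+Σt) = Gamma(339, 43).
The posterior predictive for a window of length T is Negative Binomial with variance T·α'·(β'+T)/β'² = 8·339·51/1849 = 138312/1849.

138312/1849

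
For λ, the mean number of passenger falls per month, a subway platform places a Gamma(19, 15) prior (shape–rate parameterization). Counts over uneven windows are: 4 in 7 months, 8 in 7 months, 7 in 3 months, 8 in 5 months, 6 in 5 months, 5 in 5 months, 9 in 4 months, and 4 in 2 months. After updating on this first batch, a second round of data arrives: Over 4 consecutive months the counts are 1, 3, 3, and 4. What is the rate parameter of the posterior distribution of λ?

57

Total count: 4 + 8 + 7 + 8 + 6 + 5 + 9 + 4 = 51.
Total exposure: 7 + 7 + 3 + 5 + 5 + 5 + 4 + 2 = 38 months.
After the first batch: Gamma(19 + 51, 15 + 38) = Gamma(70, 53).
Total count: 1 + 3 + 3 + 4 = 11.
Total exposure: 4 months.
After the second batch: Gamma(70 + 11, 53 + 4) = Gamma(81, 57).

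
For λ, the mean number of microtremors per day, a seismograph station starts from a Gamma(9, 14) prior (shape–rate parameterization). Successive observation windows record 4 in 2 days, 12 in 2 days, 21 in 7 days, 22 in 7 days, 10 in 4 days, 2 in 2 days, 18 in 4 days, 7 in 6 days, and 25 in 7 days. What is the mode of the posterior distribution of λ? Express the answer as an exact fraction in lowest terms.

Total count: 4 + 12 + 21 + 22 + 10 + 2 + 18 + 7 + 25 = 121.
Total exposure: 2 + 2 + 7 + 7 + 4 + 2 + 4 + 6 + 7 = 41 days.
Posterior: α' = 9 + 121 = 130, β' = 14 + 41 = 55.
Posterior mode = (α'−1)/β' = 129/55.

129/55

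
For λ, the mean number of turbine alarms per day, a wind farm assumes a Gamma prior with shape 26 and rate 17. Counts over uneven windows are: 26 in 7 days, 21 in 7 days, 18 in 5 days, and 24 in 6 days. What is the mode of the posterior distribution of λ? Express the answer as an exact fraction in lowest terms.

19/7

Total count: 26 + 21 + 18 + 24 = 89.
Total exposure: 7 + 7 + 5 + 6 = 25 days.
Posterior: α' = 26 + 89 = 115, β' = 17 + 25 = 42.
Posterior mode = (α'−1)/β' = 114/42 = 19/7.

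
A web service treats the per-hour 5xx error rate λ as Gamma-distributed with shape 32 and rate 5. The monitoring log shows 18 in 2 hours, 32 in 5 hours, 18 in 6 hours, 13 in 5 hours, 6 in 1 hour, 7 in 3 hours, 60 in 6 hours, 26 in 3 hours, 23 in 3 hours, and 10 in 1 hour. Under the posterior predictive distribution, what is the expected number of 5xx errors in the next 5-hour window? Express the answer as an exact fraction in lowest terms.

245/8

Total count: 18 + 32 + 18 + 13 + 6 + 7 + 60 + 26 + 23 + 10 = 213.
Total exposure: 2 + 5 + 6 + 5 + 1 + 3 + 6 + 3 + 3 + 1 = 35 hours.
Posterior: α' = 32 + 213 = 245, β' = 5 + 35 = 40.
Predictive mean over a 5-hour window = T·E[λ|data] = 5·245/40 = 245/8.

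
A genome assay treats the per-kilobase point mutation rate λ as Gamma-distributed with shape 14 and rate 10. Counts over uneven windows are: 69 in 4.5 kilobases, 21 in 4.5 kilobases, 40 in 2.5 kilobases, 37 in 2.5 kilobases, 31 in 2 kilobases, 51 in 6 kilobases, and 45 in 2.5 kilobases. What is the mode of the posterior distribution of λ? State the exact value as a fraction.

614/69

Total count: 69 + 21 + 40 + 37 + 31 + 51 + 45 = 294.
Total exposure: 4.5 + 4.5 + 2.5 + 2.5 + 2 + 6 + 2.5 = 24.5 kilobases.
Gamma(α, β) with Poisson data over total exposure Σt gives posterior Gamma(α+Σx, β+Σt) = Gamma(308, 69/2).
Posterior mode = (α'−1)/β' = 307/(69/2) = 614/69.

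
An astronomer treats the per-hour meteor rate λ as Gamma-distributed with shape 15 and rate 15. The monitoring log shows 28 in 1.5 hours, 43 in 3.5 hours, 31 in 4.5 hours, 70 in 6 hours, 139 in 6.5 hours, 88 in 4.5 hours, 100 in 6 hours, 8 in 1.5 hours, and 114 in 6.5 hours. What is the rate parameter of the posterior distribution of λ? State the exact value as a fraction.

111/2

Total count: 28 + 43 + 31 + 70 + 139 + 88 + 100 + 8 + 114 = 621.
Total exposure: 1.5 + 3.5 + 4.5 + 6 + 6.5 + 4.5 + 6 + 1.5 + 6.5 = 40.5 hours.
Gamma(α, β) with Poisson data over total exposure Σt gives posterior Gamma(α+Σx, β+Σt) = Gamma(636, 111/2).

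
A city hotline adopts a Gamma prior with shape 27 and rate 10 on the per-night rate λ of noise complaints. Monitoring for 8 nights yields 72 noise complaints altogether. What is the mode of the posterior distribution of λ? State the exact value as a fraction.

49/9

Total count 72 over total exposure 8 nights.
The Gamma prior is conjugate for the Poisson rate, so λ | data ~ Gamma(27+72, 10+8) = Gamma(99, 18).
Posterior mode = (α'−1)/β' = 98/18 = 49/9.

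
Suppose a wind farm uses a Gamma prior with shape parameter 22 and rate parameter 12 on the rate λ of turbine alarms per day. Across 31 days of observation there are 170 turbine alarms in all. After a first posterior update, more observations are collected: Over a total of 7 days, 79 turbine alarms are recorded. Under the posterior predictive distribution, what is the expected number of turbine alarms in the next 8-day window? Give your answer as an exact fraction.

Total count 170 over total exposure 31 days.
After the first batch: Gamma(22 + 170, 12 + 31) = Gamma(192, 43).
Total count 79 over total exposure 7 days.
After the second batch: Gamma(192 + 79, 43 + 7) = Gamma(271, 50).
Predictive mean over an 8-day window = T·E[λ|data] = 8·271/50 = 1084/25.

1084/25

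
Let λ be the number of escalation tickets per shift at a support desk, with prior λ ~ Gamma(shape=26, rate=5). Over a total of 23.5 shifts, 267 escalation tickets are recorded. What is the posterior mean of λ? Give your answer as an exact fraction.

Total count 267 over total exposure 23.5 shifts.
Conjugate update: add total count to the shape and total exposure to the rate, giving Gamma(293, 57/2).
Posterior mean = α'/β' = 293/(57/2) = 586/57.

586/57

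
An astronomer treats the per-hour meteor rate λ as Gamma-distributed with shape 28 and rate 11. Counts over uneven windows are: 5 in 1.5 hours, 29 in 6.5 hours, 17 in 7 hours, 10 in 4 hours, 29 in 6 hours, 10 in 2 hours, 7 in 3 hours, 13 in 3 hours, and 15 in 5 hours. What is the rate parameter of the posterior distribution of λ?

49

Total count: 5 + 29 + 17 + 10 + 29 + 10 + 7 + 13 + 15 = 135.
Total exposure: 1.5 + 6.5 + 7 + 4 + 6 + 2 + 3 + 3 + 5 = 38 hours.
Posterior: α' = 28 + 135 = 163, β' = 11 + 38 = 49.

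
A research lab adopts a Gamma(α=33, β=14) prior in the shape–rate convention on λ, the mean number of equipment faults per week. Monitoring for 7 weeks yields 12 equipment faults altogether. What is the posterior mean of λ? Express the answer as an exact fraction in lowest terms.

Total count 12 over total exposure 7 weeks.
The Gamma prior is conjugate for the Poisson rate, so λ | data ~ Gamma(33+12, 14+7) = Gamma(45, 21).
Posterior mean = α'/β' = 45/21 = 15/7.

15/7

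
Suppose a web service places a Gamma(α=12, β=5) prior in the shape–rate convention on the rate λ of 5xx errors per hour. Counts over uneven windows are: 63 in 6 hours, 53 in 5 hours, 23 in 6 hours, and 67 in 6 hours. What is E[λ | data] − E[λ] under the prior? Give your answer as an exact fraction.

Total count: 63 + 53 + 23 + 67 = 206.
Total exposure: 6 + 5 + 6 + 6 = 23 hours.
Conjugate update: add total count to the shape and total exposure to the rate, giving Gamma(218, 28).
Posterior mean = 218/28 = 109/14; prior mean = 12/5 = 12/5. Difference = 109/14 − 12/5 = 377/70.

377/70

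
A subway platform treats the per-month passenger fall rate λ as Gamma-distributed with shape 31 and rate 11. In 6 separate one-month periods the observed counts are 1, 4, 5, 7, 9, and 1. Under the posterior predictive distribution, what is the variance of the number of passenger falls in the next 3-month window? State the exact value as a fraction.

Total count: 1 + 4 + 5 + 7 + 9 + 1 = 27.
Total exposure: 6 months.
The Gamma prior is conjugate for the Poisson rate, so λ | data ~ Gamma(31+27, 11+6) = Gamma(58, 17).
The posterior predictive for a window of length T is Negative Binomial with variance T·α'·(β'+T)/β'² = 3·58·20/289 = 3480/289.

3480/289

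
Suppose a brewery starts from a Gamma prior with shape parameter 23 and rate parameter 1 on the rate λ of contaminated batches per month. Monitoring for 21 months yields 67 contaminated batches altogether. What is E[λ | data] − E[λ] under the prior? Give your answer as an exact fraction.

Total count 67 over total exposure 21 months.
Posterior: α' = 23 + 67 = 90, β' = 1 + 21 = 22.
Posterior mean = 90/22 = 45/11; prior mean = 23/1 = 23. Difference = 45/11 − 23 = -208/11.

-208/11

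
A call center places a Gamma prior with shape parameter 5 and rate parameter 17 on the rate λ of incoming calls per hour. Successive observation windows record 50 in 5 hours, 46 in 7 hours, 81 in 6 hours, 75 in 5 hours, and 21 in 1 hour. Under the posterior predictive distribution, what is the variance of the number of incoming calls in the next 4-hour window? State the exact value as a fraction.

50040/1681

Total count: 50 + 46 + 81 + 75 + 21 = 273.
Total exposure: 5 + 7 + 6 + 5 + 1 = 24 hours.
Posterior: α' = 5 + 273 = 278, β' = 17 + 24 = 41.
The posterior predictive for a window of length T is Negative Binomial with variance T·α'·(β'+T)/β'² = 4·278·45/1681 = 50040/1681.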